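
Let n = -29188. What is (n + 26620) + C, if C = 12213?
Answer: 9645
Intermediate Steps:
(n + 26620) + C = (-29188 + 26620) + 12213 = -2568 + 12213 = 9645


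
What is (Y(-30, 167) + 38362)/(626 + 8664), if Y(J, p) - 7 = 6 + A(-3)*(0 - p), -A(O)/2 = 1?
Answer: 38709/9290 ≈ 4.1667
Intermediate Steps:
A(O) = -2 (A(O) = -2*1 = -2)
Y(J, p) = 13 + 2*p (Y(J, p) = 7 + (6 - 2*(0 - p)) = 7 + (6 - (-2)*p) = 7 + (6 + 2*p) = 13 + 2*p)
(Y(-30, 167) + 38362)/(626 + 8664) = ((13 + 2*167) + 38362)/(626 + 8664) = ((13 + 334) + 38362)/9290 = (347 + 38362)*(1/9290) = 38709*(1/9290) = 38709/9290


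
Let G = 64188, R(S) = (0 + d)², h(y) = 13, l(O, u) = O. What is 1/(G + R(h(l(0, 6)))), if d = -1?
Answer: 1/64189 ≈ 1.5579e-5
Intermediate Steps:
R(S) = 1 (R(S) = (0 - 1)² = (-1)² = 1)
1/(G + R(h(l(0, 6)))) = 1/(64188 + 1) = 1/64189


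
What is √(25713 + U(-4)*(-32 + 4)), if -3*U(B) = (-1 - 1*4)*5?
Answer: √229317/3 ≈ 159.62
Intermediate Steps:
U(B) = 25/3 (U(B) = -(-1 - 1*4)*5/3 = -(-1 - 4)*5/3 = -(-5)*5/3 = -⅓*(-25) = 25/3)
√(25713 + U(-4)*(-32 + 4)) = √(25713 + 25*(-32 + 4)/3) = √(25713 + (25/3)*(-28)) = √(25713 - 700/3) = √(76439/3) = √229317/3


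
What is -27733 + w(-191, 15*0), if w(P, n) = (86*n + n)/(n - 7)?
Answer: -27733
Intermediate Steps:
w(P, n) = 87*n/(-7 + n) (w(P, n) = (87*n)/(-7 + n) = 87*n/(-7 + n))
-27733 + w(-191, 15*0) = -27733 + 87*(15*0)/(-7 + 15*0) = -27733 + 87*0/(-7 + 0) = -27733 + 87*0/(-7) = -27733 + 87*0*(-1/7) = -27733 + 0 = -27733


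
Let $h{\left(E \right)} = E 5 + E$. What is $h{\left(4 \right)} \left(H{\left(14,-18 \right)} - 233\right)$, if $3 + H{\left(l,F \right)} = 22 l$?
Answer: $1728$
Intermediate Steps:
$h{\left(E \right)} = 6 E$ ($h{\left(E \right)} = 5 E + E = 6 E$)
$H{\left(l,F \right)} = -3 + 22 l$
$h{\left(4 \right)} \left(H{\left(14,-18 \right)} - 233\right) = 6 \cdot 4 \left(\left(-3 + 22 \cdot 14\right) - 233\right) = 24 \left(\left(-3 + 308\right) - 233\right) = 24 \left(305 - 233\right) = 24 \cdot 72 = 1728$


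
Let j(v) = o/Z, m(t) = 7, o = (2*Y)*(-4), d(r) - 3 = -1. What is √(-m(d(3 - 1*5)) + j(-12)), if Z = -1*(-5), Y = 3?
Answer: I*√295/5 ≈ 3.4351*I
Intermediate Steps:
d(r) = 2 (d(r) = 3 - 1 = 2)
o = -24 (o = (2*3)*(-4) = 6*(-4) = -24)
Z = 5
j(v) = -24/5
√(-m(d(3 - 1*5)) + j(-12)) = √(-1*7 - 24/5) = √(-7 - 24/5) = √(-59/5) = I*√295/5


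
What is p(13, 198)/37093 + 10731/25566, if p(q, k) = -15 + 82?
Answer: 133252635/316106546 ≈ 0.42154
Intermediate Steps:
p(q, k) = 67
p(13, 198)/37093 + 10731/25566 = 67/37093 + 10731/25566 = 67*(1/37093) + 10731*(1/25566) = 67/37093 + 3577/8522 = 133252635/316106546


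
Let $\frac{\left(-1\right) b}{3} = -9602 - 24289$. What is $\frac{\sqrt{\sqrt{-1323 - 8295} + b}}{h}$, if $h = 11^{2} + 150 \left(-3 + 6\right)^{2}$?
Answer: $\frac{\sqrt{101673 + i \sqrt{9618}}}{1471} \approx 0.21677 + 0.00010454 i$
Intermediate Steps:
$b = 101673$ ($b = - 3 \left(-9602 - 24289\right) = \left(-3\right) \left(-33891\right) = 101673$)
$h = 1471$ ($h = 121 + 150 \cdot 3^{2} = 121 + 150 \cdot 9 = 121 + 1350 = 1471$)
$\frac{\sqrt{\sqrt{-1323 - 8295} + b}}{h} = \frac{\sqrt{\sqrt{-1323 - 8295} + 101673}}{1471} = \sqrt{\sqrt{-9618} + 101673} \cdot \frac{1}{1471} = \sqrt{i \sqrt{9618} + 101673} \cdot \frac{1}{1471} = \sqrt{101673 + i \sqrt{9618}} \cdot \frac{1}{1471} = \frac{\sqrt{101673 + i \sqrt{9618}}}{1471}$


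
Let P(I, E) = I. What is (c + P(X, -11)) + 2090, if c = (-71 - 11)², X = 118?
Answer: 8932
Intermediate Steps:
c = 6724 (c = (-82)² = 6724)
(c + P(X, -11)) + 2090 = (6724 + 118) + 2090 = 6842 + 2090 = 8932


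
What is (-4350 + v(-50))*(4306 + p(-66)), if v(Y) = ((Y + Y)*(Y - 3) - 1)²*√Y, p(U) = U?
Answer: -18444000 + 595283301200*I*√2 ≈ -1.8444e+7 + 8.4186e+11*I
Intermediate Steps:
v(Y) = √Y*(-1 + 2*Y*(-3 + Y))² (v(Y) = ((2*Y)*(-3 + Y) - 1)²*√Y = (2*Y*(-3 + Y) - 1)²*√Y = (-1 + 2*Y*(-3 + Y))²*√Y = √Y*(-1 + 2*Y*(-3 + Y))²)
(-4350 + v(-50))*(4306 + p(-66)) = (-4350 + √(-50)*(1 - 2*(-50)² + 6*(-50))²)*(4306 - 66) = (-4350 + (5*I*√2)*(1 - 2*2500 - 300)²)*4240 = (-4350 + (5*I*√2)*(1 - 5000 - 300)²)*4240 = (-4350 + (5*I*√2)*(-5299)²)*4240 = (-4350 + (5*I*√2)*28079401)*4240 = (-4350 + 140397005*I*√2)*4240 = -18444000 + 595283301200*I*√2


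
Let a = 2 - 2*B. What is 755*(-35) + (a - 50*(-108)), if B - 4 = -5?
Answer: -21021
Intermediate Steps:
B = -1 (B = 4 - 5 = -1)
a = 4 (a = 2 - 2*(-1) = 2 + 2 = 4)
755*(-35) + (a - 50*(-108)) = 755*(-35) + (4 - 50*(-108)) = -26425 + (4 + 5400) = -26425 + 5404 = -21021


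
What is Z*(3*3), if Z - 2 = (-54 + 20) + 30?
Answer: -18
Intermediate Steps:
Z = -2 (Z = 2 + ((-54 + 20) + 30) = 2 + (-34 + 30) = 2 - 4 = -2)
Z*(3*3) = -6*3 = -2*9 = -18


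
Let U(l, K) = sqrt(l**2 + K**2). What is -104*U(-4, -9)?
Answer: -104*sqrt(97) ≈ -1024.3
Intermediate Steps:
U(l, K) = sqrt(K**2 + l**2)
-104*U(-4, -9) = -104*sqrt((-9)**2 + (-4)**2) = -104*sqrt(81 + 16) = -104*sqrt(97)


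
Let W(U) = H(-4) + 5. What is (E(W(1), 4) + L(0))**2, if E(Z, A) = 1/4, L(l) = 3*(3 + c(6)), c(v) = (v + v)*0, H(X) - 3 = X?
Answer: 1369/16 ≈ 85.563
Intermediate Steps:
H(X) = 3 + X
c(v) = 0 (c(v) = (2*v)*0 = 0)
W(U) = 4 (W(U) = (3 - 4) + 5 = -1 + 5 = 4)
L(l) = 9 (L(l) = 3*(3 + 0) = 3*3 = 9)
E(Z, A) = 1/4
(E(W(1), 4) + L(0))**2 = (1/4 + 9)**2 = (37/4)**2 = 1369/16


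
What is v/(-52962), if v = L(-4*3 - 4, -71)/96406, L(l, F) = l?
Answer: 4/1276463643 ≈ 3.1337e-9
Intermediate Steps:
v = -8/48203 (v = (-4*3 - 4)/96406 = (-12 - 4)*(1/96406) = -16*1/96406 = -8/48203 ≈ -0.00016596)
v/(-52962) = -8/48203/(-52962) = -8/48203*(-1/52962) = 4/1276463643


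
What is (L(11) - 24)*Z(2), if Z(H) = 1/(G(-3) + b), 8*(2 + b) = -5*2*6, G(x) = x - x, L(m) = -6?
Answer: 60/19 ≈ 3.1579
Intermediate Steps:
G(x) = 0
b = -19/2 (b = -2 + (-5*2*6)/8 = -2 + (-10*6)/8 = -2 + (⅛)*(-60) = -2 - 15/2 = -19/2 ≈ -9.5000)
Z(H) = -2/19 (Z(H) = 1/(0 - 19/2) = 1/(-19/2) = -2/19)
(L(11) - 24)*Z(2) = (-6 - 24)*(-2/19) = -30*(-2/19) = 60/19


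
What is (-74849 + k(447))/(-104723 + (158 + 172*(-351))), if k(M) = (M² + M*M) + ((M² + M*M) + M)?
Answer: -724834/164937 ≈ -4.3946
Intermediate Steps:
k(M) = M + 4*M² (k(M) = (M² + M²) + ((M² + M²) + M) = 2*M² + (2*M² + M) = 2*M² + (M + 2*M²) = M + 4*M²)
(-74849 + k(447))/(-104723 + (158 + 172*(-351))) = (-74849 + 447*(1 + 4*447))/(-104723 + (158 + 172*(-351))) = (-74849 + 447*(1 + 1788))/(-104723 + (158 - 60372)) = (-74849 + 447*1789)/(-104723 - 60214) = (-74849 + 799683)/(-164937) = 724834*(-1/164937) = -724834/164937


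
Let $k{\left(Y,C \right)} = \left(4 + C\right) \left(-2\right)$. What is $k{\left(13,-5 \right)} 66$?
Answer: $132$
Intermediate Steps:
$k{\left(Y,C \right)} = -8 - 2 C$
$k{\left(13,-5 \right)} 66 = \left(-8 - -10\right) 66 = \left(-8 + 10\right) 66 = 2 \cdot 66 = 132$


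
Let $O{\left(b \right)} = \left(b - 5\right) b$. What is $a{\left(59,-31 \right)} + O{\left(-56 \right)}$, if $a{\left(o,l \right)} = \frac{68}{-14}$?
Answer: $\frac{23878}{7} \approx 3411.1$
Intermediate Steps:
$O{\left(b \right)} = b \left(-5 + b\right)$ ($O{\left(b \right)} = \left(-5 + b\right) b = b \left(-5 + b\right)$)
$a{\left(o,l \right)} = - \frac{34}{7}$ ($a{\left(o,l \right)} = 68 \left(- \frac{1}{14}\right) = - \frac{34}{7}$)
$a{\left(59,-31 \right)} + O{\left(-56 \right)} = - \frac{34}{7} - 56 \left(-5 - 56\right) = - \frac{34}{7} - -3416 = - \frac{34}{7} + 3416 = \frac{23878}{7}$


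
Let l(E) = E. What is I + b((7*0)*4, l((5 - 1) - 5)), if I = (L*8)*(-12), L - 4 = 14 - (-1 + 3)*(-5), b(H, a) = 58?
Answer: -2630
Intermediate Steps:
L = 28 (L = 4 + (14 - (-1 + 3)*(-5)) = 4 + (14 - 2*(-5)) = 4 + (14 - 1*(-10)) = 4 + (14 + 10) = 4 + 24 = 28)
I = -2688 (I = (28*8)*(-12) = 224*(-12) = -2688)
I + b((7*0)*4, l((5 - 1) - 5)) = -2688 + 58 = -2630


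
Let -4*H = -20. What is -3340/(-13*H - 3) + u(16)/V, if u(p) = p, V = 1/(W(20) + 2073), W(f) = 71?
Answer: 584003/17 ≈ 34353.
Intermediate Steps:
H = 5 (H = -1/4*(-20) = 5)
V = 1/2144 (V = 1/(71 + 2073) = 1/2144 ≈ 0.00046642)
-3340/(-13*H - 3) + u(16)/V = -3340/(-13*5 - 3) + 16/(1/2144) = -3340/(-65 - 3) + 16*2144 = -3340/(-68) + 34304 = -3340*(-1/68) + 34304 = 835/17 + 34304 = 584003/17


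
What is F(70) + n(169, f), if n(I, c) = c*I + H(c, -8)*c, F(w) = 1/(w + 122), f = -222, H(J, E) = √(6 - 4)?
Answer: -7203455/192 - 222*√2 ≈ -37832.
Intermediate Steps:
H(J, E) = √2
F(w) = 1/(122 + w)
n(I, c) = I*c + c*√2 (n(I, c) = c*I + √2*c = I*c + c*√2)
F(70) + n(169, f) = 1/(122 + 70) - 222*(169 + √2) = 1/192 + (-37518 - 222*√2) = -7203455/192 - 222*√2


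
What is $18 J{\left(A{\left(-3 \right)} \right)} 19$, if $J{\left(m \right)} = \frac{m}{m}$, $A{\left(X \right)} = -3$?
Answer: $342$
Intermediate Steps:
$J{\left(m \right)} = 1$
$18 J{\left(A{\left(-3 \right)} \right)} 19 = 18 \cdot 1 \cdot 19 = 18 \cdot 19 = 342$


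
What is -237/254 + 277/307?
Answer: -2401/77978 ≈ -0.030791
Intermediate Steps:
-237/254 + 277/307 = -2401/77978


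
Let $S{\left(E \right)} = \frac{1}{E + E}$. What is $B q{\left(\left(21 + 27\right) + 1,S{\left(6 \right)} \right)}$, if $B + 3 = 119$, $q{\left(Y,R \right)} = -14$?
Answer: $-1624$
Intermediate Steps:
$S{\left(E \right)} = \frac{1}{2 E}$
$B = 116$ ($B = -3 + 119 = 116$)
$B q{\left(\left(21 + 27\right) + 1,S{\left(6 \right)} \right)} = 116 \left(-14\right) = -1624$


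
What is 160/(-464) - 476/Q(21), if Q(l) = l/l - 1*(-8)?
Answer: -13894/261 ≈ -53.234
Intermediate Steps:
Q(l) = 9 (Q(l) = 1 + 8 = 9)
160/(-464) - 476/Q(21) = 160/(-464) - 476/9 = 160*(-1/464) - 476*⅑ = -10/29 - 476/9 = -13894/261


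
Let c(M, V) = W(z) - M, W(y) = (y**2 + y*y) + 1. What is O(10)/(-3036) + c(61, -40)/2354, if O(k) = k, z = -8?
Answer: 4157/162426 ≈ 0.025593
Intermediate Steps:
W(y) = 1 + 2*y**2 (W(y) = (y**2 + y**2) + 1 = 2*y**2 + 1 = 1 + 2*y**2)
c(M, V) = 129 - M (c(M, V) = (1 + 2*(-8)**2) - M = (1 + 2*64) - M = (1 + 128) - M = 129 - M)
O(10)/(-3036) + c(61, -40)/2354 = 10/(-3036) + (129 - 1*61)/2354 = 10*(-1/3036) + (129 - 61)*(1/2354) = -5/1518 + 68*(1/2354) = -5/1518 + 34/1177 = 4157/162426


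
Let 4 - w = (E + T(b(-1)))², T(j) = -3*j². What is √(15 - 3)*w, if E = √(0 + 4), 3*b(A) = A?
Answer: 22*√3/9 ≈ 4.2339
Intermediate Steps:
b(A) = A/3
E = 2 (E = √4 = 2)
w = 11/9 (w = 4 - (2 - 3*((⅓)*(-1))²)² = 4 - (2 - 3*(-⅓)²)² = 4 - (2 - 3*⅑)² = 4 - (2 - ⅓)² = 4 - (5/3)² = 4 - 1*25/9 = 4 - 25/9 = 11/9 ≈ 1.2222)
√(15 - 3)*w = √(15 - 3)*(11/9) = √12*(11/9) = (2*√3)*(11/9) = 22*√3/9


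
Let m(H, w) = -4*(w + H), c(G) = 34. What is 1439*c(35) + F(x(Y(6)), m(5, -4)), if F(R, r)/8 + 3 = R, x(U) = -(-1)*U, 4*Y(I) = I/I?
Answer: 48904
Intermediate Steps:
Y(I) = 1/4 (Y(I) = (I/I)/4 = (1/4)*1 = 1/4)
x(U) = U
m(H, w) = -4*H - 4*w (m(H, w) = -4*(H + w) = -4*H - 4*w)
F(R, r) = -24 + 8*R
1439*c(35) + F(x(Y(6)), m(5, -4)) = 1439*34 + (-24 + 8*(1/4)) = 48926 + (-24 + 2) = 48926 - 22 = 48904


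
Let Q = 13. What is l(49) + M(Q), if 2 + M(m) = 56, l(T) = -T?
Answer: 5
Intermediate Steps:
M(m) = 54 (M(m) = -2 + 56 = 54)
l(49) + M(Q) = -1*49 + 54 = -49 + 54 = 5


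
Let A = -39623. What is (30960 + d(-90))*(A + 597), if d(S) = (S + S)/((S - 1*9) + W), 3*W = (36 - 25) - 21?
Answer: -370952276760/307 ≈ -1.2083e+9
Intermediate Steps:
W = -10/3 (W = ((36 - 25) - 21)/3 = (11 - 21)/3 = (⅓)*(-10) = -10/3 ≈ -3.3333)
d(S) = 2*S/(-37/3 + S) (d(S) = (S + S)/((S - 1*9) - 10/3) = (2*S)/((S - 9) - 10/3) = (2*S)/((-9 + S) - 10/3) = (2*S)/(-37/3 + S) = 2*S/(-37/3 + S))
(30960 + d(-90))*(A + 597) = (30960 + 6*(-90)/(-37 + 3*(-90)))*(-39623 + 597) = (30960 + 6*(-90)/(-37 - 270))*(-39026) = (30960 + 6*(-90)/(-307))*(-39026) = (30960 + 6*(-90)*(-1/307))*(-39026) = (30960 + 540/307)*(-39026) = (9505260/307)*(-39026) = -370952276760/307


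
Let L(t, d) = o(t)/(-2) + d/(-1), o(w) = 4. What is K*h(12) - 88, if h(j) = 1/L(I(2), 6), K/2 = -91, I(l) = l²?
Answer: -261/4 ≈ -65.250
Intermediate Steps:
K = -182 (K = 2*(-91) = -182)
L(t, d) = -2 - d (L(t, d) = 4/(-2) + d/(-1) = 4*(-½) + d*(-1) = -2 - d)
h(j) = -⅛ (h(j) = 1/(-2 - 1*6) = 1/(-2 - 6) = 1/(-8) = -⅛)
K*h(12) - 88 = -182*(-⅛) - 88 = 91/4 - 88 = -261/4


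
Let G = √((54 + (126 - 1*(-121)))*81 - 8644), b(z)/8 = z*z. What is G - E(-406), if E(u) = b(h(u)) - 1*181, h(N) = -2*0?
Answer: 181 + √15737 ≈ 306.45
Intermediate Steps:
h(N) = 0
b(z) = 8*z² (b(z) = 8*(z*z) = 8*z²)
E(u) = -181 (E(u) = 8*0² - 1*181 = 8*0 - 181 = 0 - 181 = -181)
G = √15737 (G = √((54 + (126 + 121))*81 - 8644) = √((54 + 247)*81 - 8644) = √(301*81 - 8644) = √(24381 - 8644) = √15737 ≈ 125.45)
G - E(-406) = √15737 - 1*(-181) = √15737 + 181 = 181 + √15737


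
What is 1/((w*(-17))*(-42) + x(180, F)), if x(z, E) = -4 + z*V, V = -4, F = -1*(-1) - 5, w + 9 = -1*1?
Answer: -1/7864 ≈ -0.00012716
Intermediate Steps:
w = -10 (w = -9 - 1*1 = -9 - 1 = -10)
F = -4 (F = 1 - 5 = -4)
x(z, E) = -4 - 4*z (x(z, E) = -4 + z*(-4) = -4 - 4*z)
1/((w*(-17))*(-42) + x(180, F)) = 1/(-10*(-17)*(-42) + (-4 - 4*180)) = 1/(170*(-42) + (-4 - 720)) = 1/(-7140 - 724) = 1/(-7864) = -1/7864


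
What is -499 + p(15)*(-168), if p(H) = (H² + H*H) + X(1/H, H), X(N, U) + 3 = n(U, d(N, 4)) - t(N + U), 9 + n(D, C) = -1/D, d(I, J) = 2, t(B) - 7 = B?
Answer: -351823/5 ≈ -70365.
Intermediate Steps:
t(B) = 7 + B
n(D, C) = -9 - 1/D
X(N, U) = -19 - N - U - 1/U (X(N, U) = -3 + ((-9 - 1/U) - (7 + (N + U))) = -3 + ((-9 - 1/U) - (7 + N + U)) = -3 + ((-9 - 1/U) + (-7 - N - U)) = -3 + (-16 - N - U - 1/U) = -19 - N - U - 1/U)
p(H) = -19 - H - 2/H + 2*H² (p(H) = (H² + H*H) + (-19 - 1/H - H - 1/H) = (H² + H²) + (-19 - 1/H - H - 1/H) = 2*H² + (-19 - H - 2/H) = -19 - H - 2/H + 2*H²)
-499 + p(15)*(-168) = -499 + (-19 - 1*15 - 2/15 + 2*15²)*(-168) = -499 + (-19 - 15 - 2*1/15 + 2*225)*(-168) = -499 + (-19 - 15 - 2/15 + 450)*(-168) = -499 + (6238/15)*(-168) = -499 - 349328/5 = -351823/5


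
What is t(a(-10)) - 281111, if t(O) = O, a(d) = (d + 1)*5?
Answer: -281156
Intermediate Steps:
a(d) = 5 + 5*d (a(d) = (1 + d)*5 = 5 + 5*d)
t(a(-10)) - 281111 = (5 + 5*(-10)) - 281111 = (5 - 50) - 281111 = -45 - 281111 = -281156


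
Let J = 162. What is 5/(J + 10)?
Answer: 5/172 ≈ 0.029070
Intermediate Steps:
5/(J + 10) = 5/(162 + 10) = 5/172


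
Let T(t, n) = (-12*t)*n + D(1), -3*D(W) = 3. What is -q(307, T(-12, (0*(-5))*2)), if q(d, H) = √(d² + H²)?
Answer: -5*√3770 ≈ -307.00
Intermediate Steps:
D(W) = -1 (D(W) = -⅓*3 = -1)
T(t, n) = -1 - 12*n*t (T(t, n) = (-12*t)*n - 1 = -12*n*t - 1 = -1 - 12*n*t)
q(d, H) = √(H² + d²)
-q(307, T(-12, (0*(-5))*2)) = -√((-1 - 12*(0*(-5))*2*(-12))² + 307²) = -√((-1 - 12*0*2*(-12))² + 94249) = -√((-1 - 12*0*(-12))² + 94249) = -√((-1 + 0)² + 94249) = -√((-1)² + 94249) = -√(1 + 94249) = -√94250 = -5*√3770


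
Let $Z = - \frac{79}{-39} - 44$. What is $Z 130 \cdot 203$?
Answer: $- \frac{3323110}{3} \approx -1.1077 \cdot 10^{6}$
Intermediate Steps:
$Z = - \frac{1637}{39}$ ($Z = \left(-79\right) \left(- \frac{1}{39}\right) - 44 = \frac{79}{39} - 44 = - \frac{1637}{39} \approx -41.974$)
$Z 130 \cdot 203 = \left(- \frac{1637}{39}\right) 130 \cdot 203 = \left(- \frac{16370}{3}\right) 203 = - \frac{3323110}{3}$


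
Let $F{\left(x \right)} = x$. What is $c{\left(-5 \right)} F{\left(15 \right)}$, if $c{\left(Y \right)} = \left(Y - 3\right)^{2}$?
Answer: $960$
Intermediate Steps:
$c{\left(Y \right)} = \left(-3 + Y\right)^{2}$
$c{\left(-5 \right)} F{\left(15 \right)} = \left(-3 - 5\right)^{2} \cdot 15 = \left(-8\right)^{2} \cdot 15 = 64 \cdot 15 = 960$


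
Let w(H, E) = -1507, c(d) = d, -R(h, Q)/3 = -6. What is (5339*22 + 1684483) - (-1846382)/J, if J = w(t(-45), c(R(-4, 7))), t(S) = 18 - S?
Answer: 2713678705/1507 ≈ 1.8007e+6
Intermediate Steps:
R(h, Q) = 18 (R(h, Q) = -3*(-6) = 18)
J = -1507
(5339*22 + 1684483) - (-1846382)/J = (5339*22 + 1684483) - (-1846382)/(-1507) = (117458 + 1684483) - (-1846382)*(-1)/1507 = 1801941 - 1*1846382/1507 = 1801941 - 1846382/1507 = 2713678705/1507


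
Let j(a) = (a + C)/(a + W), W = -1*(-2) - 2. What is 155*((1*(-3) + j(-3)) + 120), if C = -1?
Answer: 55025/3 ≈ 18342.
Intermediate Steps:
W = 0 (W = 2 - 2 = 0)
j(a) = (-1 + a)/a (j(a) = (a - 1)/(a + 0) = (-1 + a)/a)
155*((1*(-3) + j(-3)) + 120) = 155*((1*(-3) + (-1 - 3)/(-3)) + 120) = 155*((-3 - ⅓*(-4)) + 120) = 155*((-3 + 4/3) + 120) = 155*(-5/3 + 120) = 155*(355/3) = 55025/3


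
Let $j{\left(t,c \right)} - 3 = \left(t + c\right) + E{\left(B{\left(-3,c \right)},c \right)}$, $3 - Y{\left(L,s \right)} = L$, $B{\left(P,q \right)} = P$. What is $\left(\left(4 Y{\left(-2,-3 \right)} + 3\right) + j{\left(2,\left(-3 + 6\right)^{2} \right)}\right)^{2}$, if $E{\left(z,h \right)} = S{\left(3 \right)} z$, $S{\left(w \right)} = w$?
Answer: $784$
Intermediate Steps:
$E{\left(z,h \right)} = 3 z$
$Y{\left(L,s \right)} = 3 - L$
$j{\left(t,c \right)} = -6 + c + t$ ($j{\left(t,c \right)} = 3 + \left(\left(t + c\right) + 3 \left(-3\right)\right) = 3 - \left(9 - c - t\right) = 3 + \left(-9 + c + t\right) = -6 + c + t$)
$\left(\left(4 Y{\left(-2,-3 \right)} + 3\right) + j{\left(2,\left(-3 + 6\right)^{2} \right)}\right)^{2} = \left(\left(4 \left(3 - -2\right) + 3\right) + \left(-6 + \left(-3 + 6\right)^{2} + 2\right)\right)^{2} = \left(\left(4 \left(3 + 2\right) + 3\right) + \left(-6 + 3^{2} + 2\right)\right)^{2} = \left(\left(4 \cdot 5 + 3\right) + \left(-6 + 9 + 2\right)\right)^{2} = \left(\left(20 + 3\right) + 5\right)^{2} = \left(23 + 5\right)^{2} = 28^{2} = 784$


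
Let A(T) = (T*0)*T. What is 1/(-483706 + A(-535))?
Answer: -1/483706 ≈ -2.0674e-6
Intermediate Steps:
A(T) = 0 (A(T) = 0*T = 0)
1/(-483706 + A(-535)) = 1/(-483706 + 0) = 1/(-483706) = -1/483706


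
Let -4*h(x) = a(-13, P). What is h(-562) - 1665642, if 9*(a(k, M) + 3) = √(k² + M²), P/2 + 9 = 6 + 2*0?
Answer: -6662565/4 - √205/36 ≈ -1.6656e+6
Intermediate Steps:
P = -6 (P = -18 + 2*(6 + 2*0) = -18 + 2*(6 + 0) = -18 + 2*6 = -18 + 12 = -6)
a(k, M) = -3 + √(M² + k²)/9 (a(k, M) = -3 + √(k² + M²)/9 = -3 + √(M² + k²)/9)
h(x) = ¾ - √205/36 (h(x) = -(-3 + √((-6)² + (-13)²)/9)/4 = -(-3 + √(36 + 169)/9)/4 = -(-3 + √205/9)/4 = ¾ - √205/36)
h(-562) - 1665642 = (¾ - √205/36) - 1665642 = -6662565/4 - √205/36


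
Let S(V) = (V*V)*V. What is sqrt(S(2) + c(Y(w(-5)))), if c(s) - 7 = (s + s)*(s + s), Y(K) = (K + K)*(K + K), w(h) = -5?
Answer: sqrt(40015) ≈ 200.04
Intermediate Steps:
Y(K) = 4*K**2 (Y(K) = (2*K)*(2*K) = 4*K**2)
c(s) = 7 + 4*s**2 (c(s) = 7 + (s + s)*(s + s) = 7 + (2*s)*(2*s) = 7 + 4*s**2)
S(V) = V**3 (S(V) = V**2*V = V**3)
sqrt(S(2) + c(Y(w(-5)))) = sqrt(2**3 + (7 + 4*(4*(-5)**2)**2)) = sqrt(8 + (7 + 4*(4*25)**2)) = sqrt(8 + (7 + 4*100**2)) = sqrt(8 + (7 + 4*10000)) = sqrt(8 + (7 + 40000)) = sqrt(8 + 40007) = sqrt(40015)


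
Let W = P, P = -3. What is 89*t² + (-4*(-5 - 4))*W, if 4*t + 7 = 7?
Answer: -108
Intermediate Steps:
t = 0 (t = -7/4 + (¼)*7 = -7/4 + 7/4 = 0)
W = -3
89*t² + (-4*(-5 - 4))*W = 89*0² - 4*(-5 - 4)*(-3) = 89*0 - 4*(-9)*(-3) = 0 + 36*(-3) = 0 - 108 = -108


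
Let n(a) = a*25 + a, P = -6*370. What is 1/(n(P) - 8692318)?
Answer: -1/8750038 ≈ -1.1429e-7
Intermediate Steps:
P = -2220
n(a) = 26*a (n(a) = 25*a + a = 26*a)
1/(n(P) - 8692318) = 1/(26*(-2220) - 8692318) = 1/(-57720 - 8692318) = 1/(-8750038) = -1/8750038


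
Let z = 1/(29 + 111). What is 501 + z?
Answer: 70141/140 ≈ 501.01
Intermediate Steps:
z = 1/140 ≈ 0.0071429
501 + z = 501 + 1/140 = 70141/140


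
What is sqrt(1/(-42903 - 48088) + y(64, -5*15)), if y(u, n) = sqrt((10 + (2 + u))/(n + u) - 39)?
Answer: sqrt(-11009911 + 91072982891*I*sqrt(5555))/1000901 ≈ 1.8406 + 1.8406*I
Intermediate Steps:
y(u, n) = sqrt(-39 + (12 + u)/(n + u)) (y(u, n) = sqrt((12 + u)/(n + u) - 39) = sqrt(-39 + (12 + u)/(n + u)))
sqrt(1/(-42903 - 48088) + y(64, -5*15)) = sqrt(1/(-42903 - 48088) + sqrt((12 - (-195)*15 - 38*64)/(-5*15 + 64))) = sqrt(1/(-90991) + sqrt((12 - 39*(-75) - 2432)/(-75 + 64))) = sqrt(-1/90991 + sqrt((12 + 2925 - 2432)/(-11))) = sqrt(-1/90991 + sqrt(-1/11*505)) = sqrt(-1/90991 + sqrt(-505/11)) = sqrt(-1/90991 + I*sqrt(5555)/11)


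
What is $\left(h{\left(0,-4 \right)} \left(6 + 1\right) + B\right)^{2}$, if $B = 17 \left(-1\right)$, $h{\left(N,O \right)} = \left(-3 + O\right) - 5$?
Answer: $10201$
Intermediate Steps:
$h{\left(N,O \right)} = -8 + O$
$B = -17$
$\left(h{\left(0,-4 \right)} \left(6 + 1\right) + B\right)^{2} = \left(\left(-8 - 4\right) \left(6 + 1\right) - 17\right)^{2} = \left(\left(-12\right) 7 - 17\right)^{2} = \left(-84 - 17\right)^{2} = \left(-101\right)^{2} = 10201$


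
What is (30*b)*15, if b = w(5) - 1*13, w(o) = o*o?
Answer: 5400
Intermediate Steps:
w(o) = o²
b = 12 (b = 5² - 1*13 = 25 - 13 = 12)
(30*b)*15 = (30*12)*15 = 360*15 = 5400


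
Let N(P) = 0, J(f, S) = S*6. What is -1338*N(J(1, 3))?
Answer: 0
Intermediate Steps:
J(f, S) = 6*S
-1338*N(J(1, 3)) = -1338*0 = 0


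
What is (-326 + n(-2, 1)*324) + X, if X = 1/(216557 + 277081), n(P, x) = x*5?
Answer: 638767573/493638 ≈ 1294.0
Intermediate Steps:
n(P, x) = 5*x
X = 1/493638 ≈ 2.0258e-6
(-326 + n(-2, 1)*324) + X = (-326 + (5*1)*324) + 1/493638 = (-326 + 5*324) + 1/493638 = (-326 + 1620) + 1/493638 = 1294 + 1/493638 = 638767573/493638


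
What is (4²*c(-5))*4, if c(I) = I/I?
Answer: 64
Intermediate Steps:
c(I) = 1
(4²*c(-5))*4 = (4²*1)*4 = (16*1)*4 = 16*4 = 64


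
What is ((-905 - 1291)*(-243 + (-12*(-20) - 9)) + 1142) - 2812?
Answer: 24682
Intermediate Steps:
((-905 - 1291)*(-243 + (-12*(-20) - 9)) + 1142) - 2812 = (-2196*(-243 + (240 - 9)) + 1142) - 2812 = (-2196*(-243 + 231) + 1142) - 2812 = (-2196*(-12) + 1142) - 2812 = (26352 + 1142) - 2812 = 27494 - 2812 = 24682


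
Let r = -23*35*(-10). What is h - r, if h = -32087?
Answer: -40137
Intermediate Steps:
r = 8050 (r = -805*(-10) = 8050)
h - r = -32087 - 1*8050 = -32087 - 8050 = -40137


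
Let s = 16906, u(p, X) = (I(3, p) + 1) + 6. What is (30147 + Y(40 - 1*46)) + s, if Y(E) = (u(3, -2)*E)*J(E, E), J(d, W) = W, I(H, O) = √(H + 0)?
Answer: 47305 + 36*√3 ≈ 47367.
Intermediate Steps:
I(H, O) = √H
u(p, X) = 7 + √3 (u(p, X) = (√3 + 1) + 6 = (1 + √3) + 6 = 7 + √3)
Y(E) = E²*(7 + √3) (Y(E) = ((7 + √3)*E)*E = (E*(7 + √3))*E = E²*(7 + √3))
(30147 + Y(40 - 1*46)) + s = (30147 + (40 - 1*46)²*(7 + √3)) + 16906 = (30147 + (40 - 46)²*(7 + √3)) + 16906 = (30147 + (-6)²*(7 + √3)) + 16906 = (30147 + 36*(7 + √3)) + 16906 = (30147 + (252 + 36*√3)) + 16906 = (30399 + 36*√3) + 16906 = 47305 + 36*√3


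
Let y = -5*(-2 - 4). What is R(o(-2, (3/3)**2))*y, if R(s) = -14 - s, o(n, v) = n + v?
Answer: -390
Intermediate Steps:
y = 30 (y = -5*(-6) = 30)
R(o(-2, (3/3)**2))*y = (-14 - (-2 + (3/3)**2))*30 = (-14 - (-2 + (3*(1/3))**2))*30 = (-14 - (-2 + 1**2))*30 = (-14 - (-2 + 1))*30 = (-14 - 1*(-1))*30 = (-14 + 1)*30 = -13*30 = -390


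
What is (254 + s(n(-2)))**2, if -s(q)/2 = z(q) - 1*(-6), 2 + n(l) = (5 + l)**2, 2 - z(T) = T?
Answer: 63504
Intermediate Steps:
z(T) = 2 - T
n(l) = -2 + (5 + l)**2
s(q) = -16 + 2*q (s(q) = -2*((2 - q) - 1*(-6)) = -2*((2 - q) + 6) = -2*(8 - q) = -16 + 2*q)
(254 + s(n(-2)))**2 = (254 + (-16 + 2*(-2 + (5 - 2)**2)))**2 = (254 + (-16 + 2*(-2 + 3**2)))**2 = (254 + (-16 + 2*(-2 + 9)))**2 = (254 + (-16 + 2*7))**2 = (254 + (-16 + 14))**2 = (254 - 2)**2 = 252**2 = 63504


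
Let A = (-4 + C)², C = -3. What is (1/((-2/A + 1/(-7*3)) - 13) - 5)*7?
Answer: -68369/1924 ≈ -35.535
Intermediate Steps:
A = 49 (A = (-4 - 3)² = (-7)² = 49)
(1/((-2/A + 1/(-7*3)) - 13) - 5)*7 = (1/((-2/49 + 1/(-7*3)) - 13) - 5)*7 = (1/((-2*1/49 - ⅐*⅓) - 13) - 5)*7 = (1/((-2/49 - 1/21) - 13) - 5)*7 = (1/(-13/147 - 13) - 5)*7 = (1/(-1924/147) - 5)*7 = (-147/1924 - 5)*7 = -9767/1924*7 = -68369/1924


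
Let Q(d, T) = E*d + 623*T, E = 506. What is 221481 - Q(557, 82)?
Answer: -111447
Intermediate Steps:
Q(d, T) = 506*d + 623*T
221481 - Q(557, 82) = 221481 - (506*557 + 623*82) = 221481 - (281842 + 51086) = 221481 - 1*332928 = 221481 - 332928 = -111447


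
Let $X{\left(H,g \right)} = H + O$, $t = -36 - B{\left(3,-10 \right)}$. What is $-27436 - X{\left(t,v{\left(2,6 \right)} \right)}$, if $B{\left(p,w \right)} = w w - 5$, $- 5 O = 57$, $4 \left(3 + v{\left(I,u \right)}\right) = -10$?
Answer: $- \frac{136468}{5} \approx -27294.0$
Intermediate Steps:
$v{\left(I,u \right)} = - \frac{11}{2}$ ($v{\left(I,u \right)} = -3 + \frac{1}{4} \left(-10\right) = -3 - \frac{5}{2} = - \frac{11}{2}$)
$O = - \frac{57}{5}$ ($O = \left(- \frac{1}{5}\right) 57 = - \frac{57}{5} \approx -11.4$)
$B{\left(p,w \right)} = -5 + w^{2}$ ($B{\left(p,w \right)} = w^{2} - 5 = -5 + w^{2}$)
$t = -131$ ($t = -36 - \left(-5 + \left(-10\right)^{2}\right) = -36 - \left(-5 + 100\right) = -36 - 95 = -131$)
$X{\left(H,g \right)} = - \frac{57}{5} + H$ ($X{\left(H,g \right)} = H - \frac{57}{5} = - \frac{57}{5} + H$)
$-27436 - X{\left(t,v{\left(2,6 \right)} \right)} = -27436 - \left(- \frac{57}{5} - 131\right) = -27436 - - \frac{712}{5} = -27436 + \frac{712}{5} = - \frac{136468}{5}$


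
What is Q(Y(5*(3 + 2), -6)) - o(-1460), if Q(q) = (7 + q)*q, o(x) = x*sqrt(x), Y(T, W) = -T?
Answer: 450 + 2920*I*sqrt(365) ≈ 450.0 + 55787.0*I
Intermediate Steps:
o(x) = x**(3/2)
Q(q) = q*(7 + q)
Q(Y(5*(3 + 2), -6)) - o(-1460) = (-5*(3 + 2))*(7 - 5*(3 + 2)) - (-1460)**(3/2) = (-5*5)*(7 - 5*5) - (-2920)*I*sqrt(365) = (-1*25)*(7 - 1*25) + 2920*I*sqrt(365) = -25*(7 - 25) + 2920*I*sqrt(365) = -25*(-18) + 2920*I*sqrt(365) = 450 + 2920*I*sqrt(365)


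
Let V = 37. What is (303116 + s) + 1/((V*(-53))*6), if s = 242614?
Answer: 6421059179/11766 ≈ 5.4573e+5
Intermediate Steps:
(303116 + s) + 1/((V*(-53))*6) = (303116 + 242614) + 1/((37*(-53))*6) = 545730 + 1/(-1961*6) = 545730 + 1/(-11766) = 545730 - 1/11766 = 6421059179/11766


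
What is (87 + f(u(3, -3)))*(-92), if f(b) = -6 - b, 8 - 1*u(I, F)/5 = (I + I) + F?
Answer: -5152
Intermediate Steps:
u(I, F) = 40 - 10*I - 5*F (u(I, F) = 40 - 5*((I + I) + F) = 40 - 5*(2*I + F) = 40 - 5*(F + 2*I) = 40 + (-10*I - 5*F) = 40 - 10*I - 5*F)
(87 + f(u(3, -3)))*(-92) = (87 + (-6 - (40 - 10*3 - 5*(-3))))*(-92) = (87 + (-6 - (40 - 30 + 15)))*(-92) = (87 + (-6 - 1*25))*(-92) = (87 + (-6 - 25))*(-92) = (87 - 31)*(-92) = 56*(-92) = -5152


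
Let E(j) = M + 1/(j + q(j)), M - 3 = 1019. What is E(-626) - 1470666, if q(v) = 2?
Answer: -917057857/624 ≈ -1.4696e+6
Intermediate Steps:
M = 1022 (M = 3 + 1019 = 1022)
E(j) = 1022 + 1/(2 + j) (E(j) = 1022 + 1/(j + 2) = 1022 + 1/(2 + j))
E(-626) - 1470666 = (2045 + 1022*(-626))/(2 - 626) - 1470666 = (2045 - 639772)/(-624) - 1470666 = -1/624*(-637727) - 1470666 = 637727/624 - 1470666 = -917057857/624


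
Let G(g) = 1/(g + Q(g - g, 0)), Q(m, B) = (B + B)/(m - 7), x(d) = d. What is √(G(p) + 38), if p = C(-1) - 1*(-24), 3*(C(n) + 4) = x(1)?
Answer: √141581/61 ≈ 6.1684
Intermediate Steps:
C(n) = -11/3 (C(n) = -4 + (⅓)*1 = -4 + ⅓ = -11/3)
Q(m, B) = 2*B/(-7 + m) (Q(m, B) = (2*B)/(-7 + m) = 2*B/(-7 + m))
p = 61/3 (p = -11/3 - 1*(-24) = -11/3 + 24 = 61/3 ≈ 20.333)
G(g) = 1/g (G(g) = 1/(g + 2*0/(-7 + (g - g))) = 1/(g + 2*0/(-7 + 0)) = 1/(g + 2*0/(-7)) = 1/(g + 2*0*(-⅐)) = 1/(g + 0) = 1/g)
√(G(p) + 38) = √(1/(61/3) + 38) = √(3/61 + 38) = √(2321/61) = √141581/61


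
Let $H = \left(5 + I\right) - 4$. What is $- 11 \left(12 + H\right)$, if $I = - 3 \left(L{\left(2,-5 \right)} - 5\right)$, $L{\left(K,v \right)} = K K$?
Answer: $-176$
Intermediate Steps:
$L{\left(K,v \right)} = K^{2}$
$I = 3$ ($I = - 3 \left(2^{2} - 5\right) = - 3 \left(4 - 5\right) = \left(-3\right) \left(-1\right) = 3$)
$H = 4$ ($H = \left(5 + 3\right) - 4 = 8 - 4 = 4$)
$- 11 \left(12 + H\right) = - 11 \left(12 + 4\right) = \left(-11\right) 16 = -176$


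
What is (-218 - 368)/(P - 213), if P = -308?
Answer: 586/521 ≈ 1.1248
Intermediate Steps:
(-218 - 368)/(P - 213) = (-218 - 368)/(-308 - 213) = -586/(-521) = -586*(-1/521) = 586/521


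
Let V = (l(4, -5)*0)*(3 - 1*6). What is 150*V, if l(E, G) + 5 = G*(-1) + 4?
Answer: 0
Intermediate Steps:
l(E, G) = -1 - G (l(E, G) = -5 + (G*(-1) + 4) = -5 + (-G + 4) = -5 + (4 - G) = -1 - G)
V = 0 (V = ((-1 - 1*(-5))*0)*(3 - 1*6) = ((-1 + 5)*0)*(3 - 6) = (4*0)*(-3) = 0*(-3) = 0)
150*V = 150*0 = 0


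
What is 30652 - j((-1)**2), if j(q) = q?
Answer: 30651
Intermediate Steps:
30652 - j((-1)**2) = 30652 - 1*(-1)**2 = 30652 - 1*1 = 30652 - 1 = 30651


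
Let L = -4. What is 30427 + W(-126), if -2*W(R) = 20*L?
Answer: 30467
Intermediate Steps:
W(R) = 40 (W(R) = -10*(-4) = -½*(-80) = 40)
30427 + W(-126) = 30427 + 40 = 30467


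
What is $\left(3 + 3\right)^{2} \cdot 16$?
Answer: $576$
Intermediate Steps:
$\left(3 + 3\right)^{2} \cdot 16 = 6^{2} \cdot 16 = 36 \cdot 16 = 576$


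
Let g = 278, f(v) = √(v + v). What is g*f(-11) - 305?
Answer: -305 + 278*I*√22 ≈ -305.0 + 1303.9*I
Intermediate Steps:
f(v) = √2*√v (f(v) = √(2*v) = √2*√v)
g*f(-11) - 305 = 278*(√2*√(-11)) - 305 = 278*(√2*(I*√11)) - 305 = 278*(I*√22) - 305 = 278*I*√22 - 305 = -305 + 278*I*√22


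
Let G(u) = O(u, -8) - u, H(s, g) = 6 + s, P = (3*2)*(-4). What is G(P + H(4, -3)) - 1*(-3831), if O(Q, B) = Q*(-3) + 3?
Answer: 3890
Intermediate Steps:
O(Q, B) = 3 - 3*Q (O(Q, B) = -3*Q + 3 = 3 - 3*Q)
P = -24 (P = 6*(-4) = -24)
G(u) = 3 - 4*u (G(u) = (3 - 3*u) - u = 3 - 4*u)
G(P + H(4, -3)) - 1*(-3831) = (3 - 4*(-24 + (6 + 4))) - 1*(-3831) = (3 - 4*(-24 + 10)) + 3831 = (3 - 4*(-14)) + 3831 = (3 + 56) + 3831 = 59 + 3831 = 3890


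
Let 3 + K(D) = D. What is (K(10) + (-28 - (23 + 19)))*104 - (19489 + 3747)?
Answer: -29788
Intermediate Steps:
K(D) = -3 + D
(K(10) + (-28 - (23 + 19)))*104 - (19489 + 3747) = ((-3 + 10) + (-28 - (23 + 19)))*104 - (19489 + 3747) = (7 + (-28 - 1*42))*104 - 1*23236 = (7 + (-28 - 42))*104 - 23236 = (7 - 70)*104 - 23236 = -63*104 - 23236 = -6552 - 23236 = -29788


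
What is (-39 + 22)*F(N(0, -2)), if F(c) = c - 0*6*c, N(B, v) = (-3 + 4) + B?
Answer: -17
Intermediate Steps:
N(B, v) = 1 + B
F(c) = c (F(c) = c - 0*c = c - 1*0 = c + 0 = c)
(-39 + 22)*F(N(0, -2)) = (-39 + 22)*(1 + 0) = -17*1 = -17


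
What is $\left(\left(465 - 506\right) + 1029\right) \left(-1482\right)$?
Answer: $-1464216$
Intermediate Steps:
$\left(\left(465 - 506\right) + 1029\right) \left(-1482\right) = \left(-41 + 1029\right) \left(-1482\right) = 988 \left(-1482\right) = -1464216$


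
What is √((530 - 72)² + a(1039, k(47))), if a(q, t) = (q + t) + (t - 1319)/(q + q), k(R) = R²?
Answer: √229951389607/1039 ≈ 461.53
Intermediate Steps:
a(q, t) = q + t + (-1319 + t)/(2*q) (a(q, t) = (q + t) + (-1319 + t)/((2*q)) = (q + t) + (-1319 + t)*(1/(2*q)) = (q + t) + (-1319 + t)/(2*q) = q + t + (-1319 + t)/(2*q))
√((530 - 72)² + a(1039, k(47))) = √((530 - 72)² + (½)*(-1319 + 47² + 2*1039*(1039 + 47²))/1039) = √(458² + (½)*(1/1039)*(-1319 + 2209 + 2*1039*(1039 + 2209))) = √(209764 + (½)*(1/1039)*(-1319 + 2209 + 2*1039*3248)) = √(209764 + (½)*(1/1039)*(-1319 + 2209 + 6749344)) = √(209764 + (½)*(1/1039)*6750234) = √(209764 + 3375117/1039) = √(221319913/1039) = √229951389607/1039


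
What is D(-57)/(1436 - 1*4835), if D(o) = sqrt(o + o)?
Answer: -I*sqrt(114)/3399 ≈ -0.0031412*I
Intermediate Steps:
D(o) = sqrt(2)*sqrt(o) (D(o) = sqrt(2*o) = sqrt(2)*sqrt(o))
D(-57)/(1436 - 1*4835) = (sqrt(2)*sqrt(-57))/(1436 - 1*4835) = (sqrt(2)*(I*sqrt(57)))/(1436 - 4835) = (I*sqrt(114))/(-3399) = (I*sqrt(114))*(-1/3399) = -I*sqrt(114)/3399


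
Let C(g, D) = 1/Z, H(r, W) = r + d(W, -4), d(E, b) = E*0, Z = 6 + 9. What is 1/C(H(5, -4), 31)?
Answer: 15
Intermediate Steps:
Z = 15
d(E, b) = 0
H(r, W) = r (H(r, W) = r + 0 = r)
C(g, D) = 1/15
1/C(H(5, -4), 31) = 1/(1/15) = 15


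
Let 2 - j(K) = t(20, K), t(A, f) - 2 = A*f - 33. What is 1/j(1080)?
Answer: -1/21567 ≈ -4.6367e-5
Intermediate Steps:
t(A, f) = -31 + A*f (t(A, f) = 2 + (A*f - 33) = 2 + (-33 + A*f) = -31 + A*f)
j(K) = 33 - 20*K (j(K) = 2 - (-31 + 20*K) = 2 + (31 - 20*K) = 33 - 20*K)
1/j(1080) = 1/(33 - 20*1080) = 1/(33 - 21600) = 1/(-21567) = -1/21567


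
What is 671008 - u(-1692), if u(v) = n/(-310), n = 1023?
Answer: 6710113/10 ≈ 6.7101e+5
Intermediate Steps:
u(v) = -33/10 (u(v) = 1023/(-310) = 1023*(-1/310) = -33/10)
671008 - u(-1692) = 671008 - 1*(-33/10) = 671008 + 33/10 = 6710113/10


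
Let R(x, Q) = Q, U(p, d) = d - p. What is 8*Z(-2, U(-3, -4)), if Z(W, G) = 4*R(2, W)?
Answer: -64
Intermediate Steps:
Z(W, G) = 4*W
8*Z(-2, U(-3, -4)) = 8*(4*(-2)) = 8*(-8) = -64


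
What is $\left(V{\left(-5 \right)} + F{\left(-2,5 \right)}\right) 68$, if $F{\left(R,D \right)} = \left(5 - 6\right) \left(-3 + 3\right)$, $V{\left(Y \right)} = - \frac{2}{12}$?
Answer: $- \frac{34}{3} \approx -11.333$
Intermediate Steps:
$V{\left(Y \right)} = - \frac{1}{6}$ ($V{\left(Y \right)} = \left(-2\right) \frac{1}{12} = - \frac{1}{6}$)
$F{\left(R,D \right)} = 0$ ($F{\left(R,D \right)} = \left(-1\right) 0 = 0$)
$\left(V{\left(-5 \right)} + F{\left(-2,5 \right)}\right) 68 = \left(- \frac{1}{6} + 0\right) 68 = \left(- \frac{1}{6}\right) 68 = - \frac{34}{3}$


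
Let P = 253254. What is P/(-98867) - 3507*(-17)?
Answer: 5894098419/98867 ≈ 59616.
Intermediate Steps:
P/(-98867) - 3507*(-17) = 253254/(-98867) - 3507*(-17) = 253254*(-1/98867) + 59619 = -253254/98867 + 59619 = 5894098419/98867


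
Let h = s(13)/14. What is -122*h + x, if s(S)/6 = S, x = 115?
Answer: -3953/7 ≈ -564.71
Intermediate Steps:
s(S) = 6*S
h = 39/7 (h = (6*13)/14 = 78*(1/14) = 39/7 ≈ 5.5714)
-122*h + x = -122*39/7 + 115 = -4758/7 + 115 = -3953/7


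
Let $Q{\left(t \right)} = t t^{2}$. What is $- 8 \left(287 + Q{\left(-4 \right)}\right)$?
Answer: $-1784$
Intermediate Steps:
$Q{\left(t \right)} = t^{3}$
$- 8 \left(287 + Q{\left(-4 \right)}\right) = - 8 \left(287 + \left(-4\right)^{3}\right) = - 8 \left(287 - 64\right) = \left(-8\right) 223 = -1784$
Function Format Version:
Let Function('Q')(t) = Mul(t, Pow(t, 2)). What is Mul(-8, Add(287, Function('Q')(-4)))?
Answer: -1784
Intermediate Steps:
Function('Q')(t) = Pow(t, 3)
Mul(-8, Add(287, Function('Q')(-4))) = Mul(-8, Add(287, Pow(-4, 3))) = Mul(-8, Add(287, -64)) = Mul(-8, 223) = -1784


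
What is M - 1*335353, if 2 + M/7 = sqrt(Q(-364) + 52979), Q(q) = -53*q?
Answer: -335367 + 7*sqrt(72271) ≈ -3.3349e+5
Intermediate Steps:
M = -14 + 7*sqrt(72271) (M = -14 + 7*sqrt(-53*(-364) + 52979) = -14 + 7*sqrt(19292 + 52979) = -14 + 7*sqrt(72271) ≈ 1867.8)
M - 1*335353 = (-14 + 7*sqrt(72271)) - 1*335353 = (-14 + 7*sqrt(72271)) - 335353 = -335367 + 7*sqrt(72271)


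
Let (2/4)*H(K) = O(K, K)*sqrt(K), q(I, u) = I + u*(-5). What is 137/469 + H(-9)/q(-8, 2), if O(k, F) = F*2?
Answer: 137/469 + 6*I ≈ 0.29211 + 6.0*I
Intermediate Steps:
q(I, u) = I - 5*u
O(k, F) = 2*F
H(K) = 4*K**(3/2) (H(K) = 2*((2*K)*sqrt(K)) = 2*(2*K**(3/2)) = 4*K**(3/2))
137/469 + H(-9)/q(-8, 2) = 137/469 + (4*(-9)**(3/2))/(-8 - 5*2) = 137*(1/469) + (4*(-27*I))/(-8 - 10) = 137/469 - 108*I/(-18) = 137/469 - 108*I*(-1/18) = 137/469 + 6*I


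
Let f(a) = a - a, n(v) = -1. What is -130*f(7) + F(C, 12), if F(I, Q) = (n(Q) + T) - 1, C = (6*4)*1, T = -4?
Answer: -6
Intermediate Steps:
C = 24 (C = 24*1 = 24)
f(a) = 0
F(I, Q) = -6 (F(I, Q) = (-1 - 4) - 1 = -5 - 1 = -6)
-130*f(7) + F(C, 12) = -130*0 - 6 = 0 - 6 = -6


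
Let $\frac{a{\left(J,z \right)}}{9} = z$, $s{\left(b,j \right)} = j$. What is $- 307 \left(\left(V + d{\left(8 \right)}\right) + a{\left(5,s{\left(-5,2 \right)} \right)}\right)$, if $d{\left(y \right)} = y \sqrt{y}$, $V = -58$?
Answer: $12280 - 4912 \sqrt{2} \approx 5333.4$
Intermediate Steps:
$a{\left(J,z \right)} = 9 z$
$d{\left(y \right)} = y^{\frac{3}{2}}$
$- 307 \left(\left(V + d{\left(8 \right)}\right) + a{\left(5,s{\left(-5,2 \right)} \right)}\right) = - 307 \left(\left(-58 + 8^{\frac{3}{2}}\right) + 9 \cdot 2\right) = - 307 \left(\left(-58 + 16 \sqrt{2}\right) + 18\right) = - 307 \left(-40 + 16 \sqrt{2}\right) = 12280 - 4912 \sqrt{2}$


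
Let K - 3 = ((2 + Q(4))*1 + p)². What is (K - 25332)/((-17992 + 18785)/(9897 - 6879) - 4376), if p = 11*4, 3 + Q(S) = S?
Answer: 13955232/2641195 ≈ 5.2837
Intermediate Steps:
Q(S) = -3 + S
p = 44
K = 2212 (K = 3 + ((2 + (-3 + 4))*1 + 44)² = 3 + ((2 + 1)*1 + 44)² = 3 + (3*1 + 44)² = 3 + (3 + 44)² = 3 + 47² = 3 + 2209 = 2212)
(K - 25332)/((-17992 + 18785)/(9897 - 6879) - 4376) = (2212 - 25332)/((-17992 + 18785)/(9897 - 6879) - 4376) = -23120/(793/3018 - 4376) = -23120/(-13205975/3018) = -23120*(-3018/13205975) = 13955232/2641195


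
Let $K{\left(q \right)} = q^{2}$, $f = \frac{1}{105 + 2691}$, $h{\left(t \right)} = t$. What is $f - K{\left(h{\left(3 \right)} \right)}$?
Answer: $- \frac{25163}{2796} \approx -8.9996$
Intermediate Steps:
$f = \frac{1}{2796} \approx 0.00035765$
$f - K{\left(h{\left(3 \right)} \right)} = \frac{1}{2796} - 3^{2} = \frac{1}{2796} - 9 = - \frac{25163}{2796}$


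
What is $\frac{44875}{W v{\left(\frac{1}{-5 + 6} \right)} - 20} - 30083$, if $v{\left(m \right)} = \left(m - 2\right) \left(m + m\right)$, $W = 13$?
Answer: $- \frac{1428693}{46} \approx -31059.0$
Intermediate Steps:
$v{\left(m \right)} = 2 m \left(-2 + m\right)$ ($v{\left(m \right)} = \left(-2 + m\right) 2 m = 2 m \left(-2 + m\right)$)
$\frac{44875}{W v{\left(\frac{1}{-5 + 6} \right)} - 20} - 30083 = \frac{44875}{13 \frac{2 \left(-2 + \frac{1}{-5 + 6}\right)}{-5 + 6} - 20} - 30083 = \frac{44875}{13 \frac{2 \left(-2 + 1^{-1}\right)}{1} - 20} - 30083 = \frac{44875}{13 \cdot 2 \cdot 1 \left(-2 + 1\right) - 20} - 30083 = \frac{44875}{13 \cdot 2 \cdot 1 \left(-1\right) - 20} - 30083 = \frac{44875}{13 \left(-2\right) - 20} - 30083 = \frac{44875}{-26 - 20} - 30083 = \frac{44875}{-46} - 30083 = 44875 \left(- \frac{1}{46}\right) - 30083 = - \frac{44875}{46} - 30083 = - \frac{1428693}{46}$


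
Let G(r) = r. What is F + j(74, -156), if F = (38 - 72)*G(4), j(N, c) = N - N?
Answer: -136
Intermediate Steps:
j(N, c) = 0
F = -136 (F = (38 - 72)*4 = -34*4 = -136)
F + j(74, -156) = -136 + 0 = -136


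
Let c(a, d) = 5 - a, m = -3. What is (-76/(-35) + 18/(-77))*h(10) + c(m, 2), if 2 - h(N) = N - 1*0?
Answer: -2888/385 ≈ -7.5013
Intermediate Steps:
h(N) = 2 - N (h(N) = 2 - (N - 1*0) = 2 - (N + 0) = 2 - N)
(-76/(-35) + 18/(-77))*h(10) + c(m, 2) = (-76/(-35) + 18/(-77))*(2 - 1*10) + (5 - 1*(-3)) = (-76*(-1/35) + 18*(-1/77))*(2 - 10) + (5 + 3) = (76/35 - 18/77)*(-8) + 8 = (746/385)*(-8) + 8 = -5968/385 + 8 = -2888/385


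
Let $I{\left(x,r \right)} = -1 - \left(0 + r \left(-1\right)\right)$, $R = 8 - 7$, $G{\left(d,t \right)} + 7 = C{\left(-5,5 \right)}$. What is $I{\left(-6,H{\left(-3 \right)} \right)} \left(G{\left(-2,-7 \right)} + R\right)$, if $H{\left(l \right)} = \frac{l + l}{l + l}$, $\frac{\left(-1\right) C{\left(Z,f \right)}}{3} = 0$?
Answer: $0$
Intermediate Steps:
$C{\left(Z,f \right)} = 0$ ($C{\left(Z,f \right)} = \left(-3\right) 0 = 0$)
$G{\left(d,t \right)} = -7$ ($G{\left(d,t \right)} = -7 + 0 = -7$)
$H{\left(l \right)} = 1$ ($H{\left(l \right)} = \frac{2 l}{2 l} = 2 l \frac{1}{2 l} = 1$)
$R = 1$ ($R = 8 - 7 = 1$)
$I{\left(x,r \right)} = -1 + r$ ($I{\left(x,r \right)} = -1 - \left(0 - r\right) = -1 - - r = -1 + r$)
$I{\left(-6,H{\left(-3 \right)} \right)} \left(G{\left(-2,-7 \right)} + R\right) = \left(-1 + 1\right) \left(-7 + 1\right) = 0 \left(-6\right) = 0$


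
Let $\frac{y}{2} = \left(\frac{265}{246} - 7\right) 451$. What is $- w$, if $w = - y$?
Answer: $- \frac{16027}{3} \approx -5342.3$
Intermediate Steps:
$y = - \frac{16027}{3}$ ($y = 2 \left(\frac{265}{246} - 7\right) 451 = 2 \left(\left(- \frac{1457}{246}\right) 451\right) = 2 \left(- \frac{16027}{6}\right) = - \frac{16027}{3} \approx -5342.3$)
$w = \frac{16027}{3}$ ($w = \left(-1\right) \left(- \frac{16027}{3}\right) = \frac{16027}{3} \approx 5342.3$)
$- w = \left(-1\right) \frac{16027}{3} = - \frac{16027}{3}$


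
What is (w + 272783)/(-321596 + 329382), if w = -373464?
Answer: -100681/7786 ≈ -12.931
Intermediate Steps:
(w + 272783)/(-321596 + 329382) = (-373464 + 272783)/(-321596 + 329382) = -100681/7786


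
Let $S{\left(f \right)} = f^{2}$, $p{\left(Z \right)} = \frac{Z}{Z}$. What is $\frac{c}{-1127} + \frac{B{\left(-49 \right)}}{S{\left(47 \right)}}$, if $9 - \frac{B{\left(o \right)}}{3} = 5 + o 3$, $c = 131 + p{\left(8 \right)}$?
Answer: $\frac{218943}{2489543} \approx 0.087945$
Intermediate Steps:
$p{\left(Z \right)} = 1$
$c = 132$ ($c = 131 + 1 = 132$)
$B{\left(o \right)} = 12 - 9 o$ ($B{\left(o \right)} = 27 - 3 \left(5 + o 3\right) = 27 - 3 \left(5 + 3 o\right) = 27 - \left(15 + 9 o\right) = 12 - 9 o$)
$\frac{c}{-1127} + \frac{B{\left(-49 \right)}}{S{\left(47 \right)}} = \frac{132}{-1127} + \frac{12 - -441}{47^{2}} = 132 \left(- \frac{1}{1127}\right) + \frac{12 + 441}{2209} = - \frac{132}{1127} + 453 \cdot \frac{1}{2209} = - \frac{132}{1127} + \frac{453}{2209} = \frac{218943}{2489543}$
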